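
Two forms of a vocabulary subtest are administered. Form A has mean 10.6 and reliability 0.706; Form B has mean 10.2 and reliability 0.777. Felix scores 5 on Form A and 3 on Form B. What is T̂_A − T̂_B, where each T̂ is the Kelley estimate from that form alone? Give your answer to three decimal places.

2.041

T̂_A = 0.706(5) + 0.294(10.6) = 6.64640
T̂_B = 0.777(3) + 0.223(10.2) = 4.60560
T̂_A − T̂_B = 2.04080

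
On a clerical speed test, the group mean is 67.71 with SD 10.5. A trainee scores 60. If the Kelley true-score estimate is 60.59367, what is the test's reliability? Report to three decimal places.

T̂ = ρX + (1 − ρ)μ  ⇒  T̂ − μ = ρ(X − μ)
ρ = (T̂ − μ)/(X − μ) = (60.59367 − 67.71) / (60 − 67.71) = -7.11633 / -7.71 = 0.92300

0.923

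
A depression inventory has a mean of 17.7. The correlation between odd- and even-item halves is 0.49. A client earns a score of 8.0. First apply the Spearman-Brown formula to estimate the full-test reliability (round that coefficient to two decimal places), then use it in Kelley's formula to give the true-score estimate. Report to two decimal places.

11.30

Spearman-Brown: ρ = 2r/(1 + r) = 2(0.49)/(1 + 0.49) = 0.980/1.49 = 0.6577 → 0.66
T̂ = 0.66(8.0) + 0.34(17.7) = 5.280 + 6.018 = 11.298 → 11.30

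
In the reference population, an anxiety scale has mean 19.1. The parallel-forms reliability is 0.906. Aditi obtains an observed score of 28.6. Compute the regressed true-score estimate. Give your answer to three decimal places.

27.707

Kelley's formula gives T̂ = 0.906·28.6 + 0.094·19.1 = 25.9116 + 1.7954 = 27.7070.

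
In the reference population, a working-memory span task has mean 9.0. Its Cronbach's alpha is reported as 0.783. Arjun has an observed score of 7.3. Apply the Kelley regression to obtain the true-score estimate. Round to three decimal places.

T̂ = ρX + (1 − ρ)μ
  = 0.783 × 7.3 + 0.217 × 9.0
  = 5.7159 + 1.9530
  = 7.6689
  ≈ 7.669

7.669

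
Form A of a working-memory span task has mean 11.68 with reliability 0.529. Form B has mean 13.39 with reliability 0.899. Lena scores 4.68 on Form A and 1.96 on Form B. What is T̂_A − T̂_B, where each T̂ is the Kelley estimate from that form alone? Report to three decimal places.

T̂_A = 0.529(4.68) + 0.471(11.68) = 7.97700
T̂_B = 0.899(1.96) + 0.101(13.39) = 3.11443
T̂_A − T̂_B = 4.86257

4.863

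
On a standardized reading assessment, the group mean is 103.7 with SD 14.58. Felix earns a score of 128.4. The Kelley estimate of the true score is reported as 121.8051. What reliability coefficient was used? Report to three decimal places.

0.733

T̂ = ρX + (1 − ρ)μ  ⇒  T̂ − μ = ρ(X − μ)
ρ = (T̂ − μ)/(X − μ) = (121.8051 − 103.7) / (128.4 − 103.7) = 18.1051 / 24.7 = 0.73300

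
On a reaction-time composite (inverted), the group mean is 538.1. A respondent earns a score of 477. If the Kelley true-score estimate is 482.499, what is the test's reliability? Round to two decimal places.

0.91

T̂ = ρX + (1 − ρ)μ  ⇒  T̂ − μ = ρ(X − μ)
ρ = (T̂ − μ)/(X − μ) = (482.499 − 538.1) / (477 − 538.1) = -55.601 / -61.1 = 0.9100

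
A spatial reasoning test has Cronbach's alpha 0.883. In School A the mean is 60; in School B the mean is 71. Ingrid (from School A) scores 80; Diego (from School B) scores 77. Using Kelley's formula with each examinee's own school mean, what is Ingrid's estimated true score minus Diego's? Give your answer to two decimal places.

T̂_Ingrid = 0.883(80) + 0.117(60) = 77.6600
T̂_Diego = 0.883(77) + 0.117(71) = 76.2980
Difference = 77.6600 − 76.2980 = 1.3620

1.36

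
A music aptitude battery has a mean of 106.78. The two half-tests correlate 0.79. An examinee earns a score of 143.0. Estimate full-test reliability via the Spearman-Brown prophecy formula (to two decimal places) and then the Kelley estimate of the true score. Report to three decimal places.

Spearman-Brown: ρ = 2r/(1 + r) = 2(0.79)/(1 + 0.79) = 1.580/1.79 = 0.8827 → 0.88
T̂ = ρX + (1 − ρ)μ
  = 0.88 × 143.0 + 0.12 × 106.78
  = 125.840 + 12.8136
  = 138.6536
  ≈ 138.654

138.654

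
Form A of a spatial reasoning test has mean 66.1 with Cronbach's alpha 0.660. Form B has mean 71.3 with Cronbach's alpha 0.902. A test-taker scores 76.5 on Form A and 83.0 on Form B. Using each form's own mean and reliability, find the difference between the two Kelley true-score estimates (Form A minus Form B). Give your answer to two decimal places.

-8.89

T̂_A = 0.660(76.5) + 0.340(66.1) = 72.9640
T̂_B = 0.902(83.0) + 0.098(71.3) = 81.8534
T̂_A − T̂_B = -8.8894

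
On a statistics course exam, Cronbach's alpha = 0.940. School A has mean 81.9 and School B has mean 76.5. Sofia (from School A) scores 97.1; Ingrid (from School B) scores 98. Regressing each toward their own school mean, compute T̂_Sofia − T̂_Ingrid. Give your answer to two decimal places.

-0.52

T̂_Sofia = 0.940(97.1) + 0.060(81.9) = 96.1880
T̂_Ingrid = 0.940(98) + 0.060(76.5) = 96.7100
Difference = 96.1880 − 96.7100 = -0.5220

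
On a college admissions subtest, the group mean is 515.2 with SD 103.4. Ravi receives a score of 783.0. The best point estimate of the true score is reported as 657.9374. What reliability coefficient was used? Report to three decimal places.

0.533

T̂ = ρX + (1 − ρ)μ  ⇒  T̂ − μ = ρ(X − μ)
ρ = (T̂ − μ)/(X − μ) = (657.9374 − 515.2) / (783.0 − 515.2) = 142.7374 / 267.8 = 0.53300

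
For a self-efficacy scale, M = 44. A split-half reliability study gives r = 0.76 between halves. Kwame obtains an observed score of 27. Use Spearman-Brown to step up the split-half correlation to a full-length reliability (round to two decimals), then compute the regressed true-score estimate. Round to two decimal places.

29.38

Spearman-Brown: ρ = 2r/(1 + r) = 2(0.76)/(1 + 0.76) = 1.520/1.76 = 0.8636 → 0.86
T̂ = ρX + (1 − ρ)μ
  = 0.86 × 27 + 0.14 × 44
  = 23.22 + 6.16
  = 29.380
  ≈ 29.38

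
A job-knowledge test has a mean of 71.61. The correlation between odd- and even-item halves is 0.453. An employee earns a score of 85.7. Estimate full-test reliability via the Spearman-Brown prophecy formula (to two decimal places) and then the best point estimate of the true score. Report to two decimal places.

Spearman-Brown: ρ = 2r/(1 + r) = 2(0.453)/(1 + 0.453) = 0.9060/1.453 = 0.6235 → 0.62
T̂ = ρX + (1 − ρ)μ
  = 0.62 × 85.7 + 0.38 × 71.61
  = 53.134 + 27.2118
  = 80.346
  ≈ 80.35

80.35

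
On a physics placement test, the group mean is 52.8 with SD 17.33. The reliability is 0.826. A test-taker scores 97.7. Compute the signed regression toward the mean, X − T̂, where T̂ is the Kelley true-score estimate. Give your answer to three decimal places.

T̂ = ρX + (1 − ρ)μ
  = 0.826 × 97.7 + 0.174 × 52.8
  = 80.7002 + 9.1872
  = 89.88740
  ≈ 89.8874
X − T̂ = 97.7 − 89.8874 = 7.8126 → 7.813

7.813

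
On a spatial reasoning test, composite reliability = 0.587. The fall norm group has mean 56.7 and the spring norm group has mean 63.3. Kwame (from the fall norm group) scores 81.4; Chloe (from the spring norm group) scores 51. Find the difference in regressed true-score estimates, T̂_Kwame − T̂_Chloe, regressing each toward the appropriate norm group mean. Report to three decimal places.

15.119

T̂_Kwame = 0.587(81.4) + 0.413(56.7) = 71.19890
T̂_Chloe = 0.587(51) + 0.413(63.3) = 56.07990
Difference = 71.19890 − 56.07990 = 15.11900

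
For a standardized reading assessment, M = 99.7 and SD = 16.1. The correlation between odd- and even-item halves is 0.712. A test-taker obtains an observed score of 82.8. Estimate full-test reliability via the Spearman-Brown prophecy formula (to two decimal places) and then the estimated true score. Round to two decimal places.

Spearman-Brown: ρ = 2r/(1 + r) = 2(0.712)/(1 + 0.712) = 1.4240/1.712 = 0.8318 → 0.83
T̂ = 0.83(82.8) + 0.17(99.7) = 68.724 + 16.949 = 85.673 → 85.67

85.67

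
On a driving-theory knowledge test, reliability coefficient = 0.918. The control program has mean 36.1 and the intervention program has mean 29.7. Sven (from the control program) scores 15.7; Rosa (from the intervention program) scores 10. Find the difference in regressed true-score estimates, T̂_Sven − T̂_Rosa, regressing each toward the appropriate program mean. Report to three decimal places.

5.757

T̂_Sven = 0.918(15.7) + 0.082(36.1) = 17.37280
T̂_Rosa = 0.918(10) + 0.082(29.7) = 11.61540
Difference = 17.37280 − 11.61540 = 5.75740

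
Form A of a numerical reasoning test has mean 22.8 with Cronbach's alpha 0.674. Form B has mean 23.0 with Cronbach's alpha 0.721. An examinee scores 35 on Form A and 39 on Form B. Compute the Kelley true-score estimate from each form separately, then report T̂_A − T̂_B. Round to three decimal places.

-3.513

T̂_A = 0.674(35) + 0.326(22.8) = 31.02280
T̂_B = 0.721(39) + 0.279(23.0) = 34.53600
T̂_A − T̂_B = -3.51320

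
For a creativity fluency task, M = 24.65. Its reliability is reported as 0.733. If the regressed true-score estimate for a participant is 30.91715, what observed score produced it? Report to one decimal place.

33.2

T̂ = ρX + (1 − ρ)μ  ⇒  X = (T̂ − (1 − ρ)μ) / ρ
X = (30.91715 − 0.267 × 24.65) / 0.733 = (30.91715 − 6.58155) / 0.733 = 24.33560 / 0.733 = 33.200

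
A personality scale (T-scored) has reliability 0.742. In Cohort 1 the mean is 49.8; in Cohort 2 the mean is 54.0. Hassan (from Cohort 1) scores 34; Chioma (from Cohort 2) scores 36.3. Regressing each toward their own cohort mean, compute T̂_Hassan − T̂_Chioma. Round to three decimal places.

T̂_Hassan = 0.742(34) + 0.258(49.8) = 38.07640
T̂_Chioma = 0.742(36.3) + 0.258(54.0) = 40.86660
Difference = 38.07640 − 40.86660 = -2.79020

-2.790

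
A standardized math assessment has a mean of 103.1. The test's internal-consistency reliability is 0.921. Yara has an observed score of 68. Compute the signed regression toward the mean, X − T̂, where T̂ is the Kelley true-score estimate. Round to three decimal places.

T̂ = 0.921(68) + 0.079(103.1) = 62.628 + 8.1449 = 70.77290 → 70.7729
X − T̂ = 68 − 70.7729 = -2.7729 → -2.773

-2.773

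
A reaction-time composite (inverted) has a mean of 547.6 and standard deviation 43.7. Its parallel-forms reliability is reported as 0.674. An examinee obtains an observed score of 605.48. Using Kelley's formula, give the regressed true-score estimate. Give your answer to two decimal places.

586.61

T̂ = ρX + (1 − ρ)μ
  = 0.674 × 605.48 + 0.326 × 547.6
  = 408.09352 + 178.5176
  = 586.611
  ≈ 586.61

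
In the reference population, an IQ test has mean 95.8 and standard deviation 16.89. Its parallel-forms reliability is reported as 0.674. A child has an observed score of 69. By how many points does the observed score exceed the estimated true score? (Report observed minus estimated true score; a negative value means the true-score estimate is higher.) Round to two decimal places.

-8.74

T̂ = ρX + (1 − ρ)μ
  = 0.674 × 69 + 0.326 × 95.8
  = 46.506 + 31.2308
  = 77.7368
  ≈ 77.737
X − T̂ = 69 − 77.737 = -8.737 → -8.74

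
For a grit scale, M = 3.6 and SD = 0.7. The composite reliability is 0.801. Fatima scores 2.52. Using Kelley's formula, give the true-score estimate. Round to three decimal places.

T̂ = ρX + (1 − ρ)μ
  = 0.801 × 2.52 + 0.199 × 3.6
  = 2.01852 + 0.7164
  = 2.7349
  ≈ 2.735

2.735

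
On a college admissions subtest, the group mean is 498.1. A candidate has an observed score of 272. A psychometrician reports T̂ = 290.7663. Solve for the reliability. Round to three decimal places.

0.917

T̂ = ρX + (1 − ρ)μ  ⇒  T̂ − μ = ρ(X − μ)
ρ = (T̂ − μ)/(X − μ) = (290.7663 − 498.1) / (272 − 498.1) = -207.3337 / -226.1 = 0.91700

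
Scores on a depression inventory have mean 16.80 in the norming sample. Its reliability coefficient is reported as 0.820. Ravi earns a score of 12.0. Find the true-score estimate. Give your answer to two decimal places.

12.86

Regress the observed score toward the mean by the unreliability: T̂ = 0.820·12.0 + 0.180·16.80 = 9.8400 + 3.02400 = 12.864.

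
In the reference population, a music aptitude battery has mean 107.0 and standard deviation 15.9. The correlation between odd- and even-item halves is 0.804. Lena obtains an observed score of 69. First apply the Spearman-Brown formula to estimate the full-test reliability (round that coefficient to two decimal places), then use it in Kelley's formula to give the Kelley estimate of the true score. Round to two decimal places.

Spearman-Brown: ρ = 2r/(1 + r) = 2(0.804)/(1 + 0.804) = 1.6080/1.804 = 0.8914 → 0.89
Regress the observed score toward the mean by the unreliability: T̂ = 0.89·69 + 0.11·107.0 = 61.41 + 11.770 = 73.180.

73.18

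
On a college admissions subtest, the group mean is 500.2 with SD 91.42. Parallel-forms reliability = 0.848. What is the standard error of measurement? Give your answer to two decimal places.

35.64

SEM = SD · √(1 − ρ) = 91.42 × √0.152 = 91.42 × 0.3899 = 35.642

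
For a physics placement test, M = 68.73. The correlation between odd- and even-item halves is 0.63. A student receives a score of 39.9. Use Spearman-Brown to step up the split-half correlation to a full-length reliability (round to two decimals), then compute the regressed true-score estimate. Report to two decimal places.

46.53

Spearman-Brown: ρ = 2r/(1 + r) = 2(0.63)/(1 + 0.63) = 1.260/1.63 = 0.7730 → 0.77
T̂ = 0.77(39.9) + 0.23(68.73) = 30.723 + 15.8079 = 46.531 → 46.53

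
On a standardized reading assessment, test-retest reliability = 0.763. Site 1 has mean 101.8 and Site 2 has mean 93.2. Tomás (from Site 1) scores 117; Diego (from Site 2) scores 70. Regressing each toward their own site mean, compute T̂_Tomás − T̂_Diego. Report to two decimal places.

T̂_Tomás = 0.763(117) + 0.237(101.8) = 113.3976
T̂_Diego = 0.763(70) + 0.237(93.2) = 75.4984
Difference = 113.3976 − 75.4984 = 37.8992

37.90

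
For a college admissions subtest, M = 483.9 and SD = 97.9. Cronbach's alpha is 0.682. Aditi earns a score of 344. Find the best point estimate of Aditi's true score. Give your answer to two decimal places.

Weight the observed score by reliability and the mean by (1 − reliability): T̂ = 0.682·344 + 0.318·483.9 = 234.608 + 153.8802 = 388.488.

388.49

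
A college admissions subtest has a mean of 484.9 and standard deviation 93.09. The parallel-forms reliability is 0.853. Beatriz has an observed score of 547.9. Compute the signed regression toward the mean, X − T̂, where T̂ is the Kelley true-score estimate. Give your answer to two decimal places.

T̂ = ρX + (1 − ρ)μ
  = 0.853 × 547.9 + 0.147 × 484.9
  = 467.3587 + 71.2803
  = 538.6390
  ≈ 538.639
X − T̂ = 547.9 − 538.639 = 9.261 → 9.26

9.26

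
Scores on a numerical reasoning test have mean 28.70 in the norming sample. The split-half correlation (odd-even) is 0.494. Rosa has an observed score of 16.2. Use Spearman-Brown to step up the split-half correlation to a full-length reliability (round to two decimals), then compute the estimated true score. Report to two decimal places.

20.45

Spearman-Brown: ρ = 2r/(1 + r) = 2(0.494)/(1 + 0.494) = 0.9880/1.494 = 0.6613 → 0.66
Weight the observed score by reliability and the mean by (1 − reliability): T̂ = 0.66·16.2 + 0.34·28.70 = 10.692 + 9.7580 = 20.450.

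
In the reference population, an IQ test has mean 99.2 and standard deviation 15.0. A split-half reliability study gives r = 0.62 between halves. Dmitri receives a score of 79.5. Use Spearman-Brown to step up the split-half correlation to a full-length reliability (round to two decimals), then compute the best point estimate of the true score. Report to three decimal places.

Spearman-Brown: ρ = 2r/(1 + r) = 2(0.62)/(1 + 0.62) = 1.240/1.62 = 0.7654 → 0.77
T̂ = 0.77(79.5) + 0.23(99.2) = 61.215 + 22.816 = 84.0310 → 84.031

84.031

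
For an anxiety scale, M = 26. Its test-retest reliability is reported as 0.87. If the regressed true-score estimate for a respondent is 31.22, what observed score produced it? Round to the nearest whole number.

32

T̂ = ρX + (1 − ρ)μ  ⇒  X = (T̂ − (1 − ρ)μ) / ρ
X = (31.22 − 0.13 × 26) / 0.87 = (31.22 − 3.38) / 0.87 = 27.84 / 0.87 = 32.00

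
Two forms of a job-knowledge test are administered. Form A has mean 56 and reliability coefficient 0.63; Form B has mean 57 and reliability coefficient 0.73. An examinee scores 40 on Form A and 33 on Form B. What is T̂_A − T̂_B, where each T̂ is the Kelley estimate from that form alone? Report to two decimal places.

T̂_A = 0.63(40) + 0.37(56) = 45.9200
T̂_B = 0.73(33) + 0.27(57) = 39.4800
T̂_A − T̂_B = 6.4400

6.44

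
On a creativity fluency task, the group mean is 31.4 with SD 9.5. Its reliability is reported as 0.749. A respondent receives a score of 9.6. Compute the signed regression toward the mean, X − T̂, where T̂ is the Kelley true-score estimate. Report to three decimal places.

-5.472

T̂ = 0.749(9.6) + 0.251(31.4) = 7.1904 + 7.8814 = 15.07180 → 15.0718
X − T̂ = 9.6 − 15.0718 = -5.4718 → -5.472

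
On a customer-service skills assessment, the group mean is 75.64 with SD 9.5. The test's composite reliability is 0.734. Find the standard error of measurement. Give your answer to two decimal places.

4.90

SEM = SD · √(1 − ρ) = 9.5 × √0.266 = 9.5 × 0.5158 = 4.900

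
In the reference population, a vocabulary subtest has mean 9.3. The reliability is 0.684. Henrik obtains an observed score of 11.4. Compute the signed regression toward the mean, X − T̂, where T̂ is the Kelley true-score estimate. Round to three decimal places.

Regress the observed score toward the mean by the unreliability: T̂ = 0.684·11.4 + 0.316·9.3 = 7.7976 + 2.9388 = 10.73640.
X − T̂ = 11.4 − 10.7364 = 0.6636 → 0.664

0.664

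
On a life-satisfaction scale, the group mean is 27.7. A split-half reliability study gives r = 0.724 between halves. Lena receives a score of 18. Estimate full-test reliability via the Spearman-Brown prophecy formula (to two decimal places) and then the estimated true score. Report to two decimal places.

Spearman-Brown: ρ = 2r/(1 + r) = 2(0.724)/(1 + 0.724) = 1.4480/1.724 = 0.8399 → 0.84
Weight the observed score by reliability and the mean by (1 − reliability): T̂ = 0.84·18 + 0.16·27.7 = 15.12 + 4.432 = 19.552.

19.55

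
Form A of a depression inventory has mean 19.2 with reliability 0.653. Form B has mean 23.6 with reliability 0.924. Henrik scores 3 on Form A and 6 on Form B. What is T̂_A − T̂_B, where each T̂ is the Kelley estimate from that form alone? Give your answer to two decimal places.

1.28

T̂_A = 0.653(3) + 0.347(19.2) = 8.6214
T̂_B = 0.924(6) + 0.076(23.6) = 7.3376
T̂_A − T̂_B = 1.2838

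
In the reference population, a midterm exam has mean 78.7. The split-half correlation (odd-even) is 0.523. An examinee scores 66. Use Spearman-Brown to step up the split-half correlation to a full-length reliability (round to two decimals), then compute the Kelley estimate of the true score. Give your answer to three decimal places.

Spearman-Brown: ρ = 2r/(1 + r) = 2(0.523)/(1 + 0.523) = 1.0460/1.523 = 0.6868 → 0.69
T̂ = ρX + (1 − ρ)μ
  = 0.69 × 66 + 0.31 × 78.7
  = 45.54 + 24.397
  = 69.9370
  ≈ 69.937

69.937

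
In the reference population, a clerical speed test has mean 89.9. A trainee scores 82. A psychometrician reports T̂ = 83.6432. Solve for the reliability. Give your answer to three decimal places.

0.792

T̂ = ρX + (1 − ρ)μ  ⇒  T̂ − μ = ρ(X − μ)
ρ = (T̂ − μ)/(X − μ) = (83.6432 − 89.9) / (82 − 89.9) = -6.2568 / -7.9 = 0.79200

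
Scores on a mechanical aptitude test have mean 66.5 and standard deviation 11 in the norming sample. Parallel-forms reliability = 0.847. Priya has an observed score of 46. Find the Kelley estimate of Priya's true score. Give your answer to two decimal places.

T̂ = ρX + (1 − ρ)μ
  = 0.847 × 46 + 0.153 × 66.5
  = 38.962 + 10.1745
  = 49.136
  ≈ 49.14

49.14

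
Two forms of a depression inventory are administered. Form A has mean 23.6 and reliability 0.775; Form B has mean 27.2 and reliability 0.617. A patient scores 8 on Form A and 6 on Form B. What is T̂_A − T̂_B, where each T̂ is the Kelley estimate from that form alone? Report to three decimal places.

T̂_A = 0.775(8) + 0.225(23.6) = 11.51000
T̂_B = 0.617(6) + 0.383(27.2) = 14.11960
T̂_A − T̂_B = -2.60960

-2.610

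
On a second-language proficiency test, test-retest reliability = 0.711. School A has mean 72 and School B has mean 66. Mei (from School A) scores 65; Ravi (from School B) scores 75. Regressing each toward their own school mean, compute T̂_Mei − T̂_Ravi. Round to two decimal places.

-5.38

T̂_Mei = 0.711(65) + 0.289(72) = 67.0230
T̂_Ravi = 0.711(75) + 0.289(66) = 72.3990
Difference = 67.0230 − 72.3990 = -5.3760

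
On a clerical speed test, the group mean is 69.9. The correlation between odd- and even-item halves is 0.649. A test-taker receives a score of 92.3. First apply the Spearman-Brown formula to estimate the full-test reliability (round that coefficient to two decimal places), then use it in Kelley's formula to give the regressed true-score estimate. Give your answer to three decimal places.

Spearman-Brown: ρ = 2r/(1 + r) = 2(0.649)/(1 + 0.649) = 1.2980/1.649 = 0.7871 → 0.79
T̂ = ρX + (1 − ρ)μ
  = 0.79 × 92.3 + 0.21 × 69.9
  = 72.917 + 14.679
  = 87.5960
  ≈ 87.596

87.596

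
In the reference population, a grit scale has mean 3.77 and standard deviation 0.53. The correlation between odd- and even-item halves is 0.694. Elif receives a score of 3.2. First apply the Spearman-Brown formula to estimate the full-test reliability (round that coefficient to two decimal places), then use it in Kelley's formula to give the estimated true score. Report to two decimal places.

Spearman-Brown: ρ = 2r/(1 + r) = 2(0.694)/(1 + 0.694) = 1.3880/1.694 = 0.8194 → 0.82
T̂ = ρX + (1 − ρ)μ
  = 0.82 × 3.2 + 0.18 × 3.77
  = 2.624 + 0.6786
  = 3.303
  ≈ 3.30

3.30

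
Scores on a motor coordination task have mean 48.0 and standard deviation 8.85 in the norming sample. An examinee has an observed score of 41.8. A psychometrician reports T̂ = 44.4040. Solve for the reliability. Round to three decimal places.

T̂ = ρX + (1 − ρ)μ  ⇒  T̂ − μ = ρ(X − μ)
ρ = (T̂ − μ)/(X − μ) = (44.4040 − 48.0) / (41.8 − 48.0) = -3.5960 / -6.2 = 0.58000

0.580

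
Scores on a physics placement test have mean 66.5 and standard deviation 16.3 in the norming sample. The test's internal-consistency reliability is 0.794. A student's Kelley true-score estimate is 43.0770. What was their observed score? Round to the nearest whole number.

37

T̂ = ρX + (1 − ρ)μ  ⇒  X = (T̂ − (1 − ρ)μ) / ρ
X = (43.0770 − 0.206 × 66.5) / 0.794 = (43.0770 − 13.6990) / 0.794 = 29.3780 / 0.794 = 37.00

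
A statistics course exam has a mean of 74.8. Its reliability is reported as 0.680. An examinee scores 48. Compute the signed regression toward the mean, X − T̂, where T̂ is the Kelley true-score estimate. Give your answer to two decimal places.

Kelley's formula gives T̂ = 0.680·48 + 0.320·74.8 = 32.640 + 23.9360 = 56.5760.
X − T̂ = 48 − 56.576 = -8.576 → -8.58

-8.58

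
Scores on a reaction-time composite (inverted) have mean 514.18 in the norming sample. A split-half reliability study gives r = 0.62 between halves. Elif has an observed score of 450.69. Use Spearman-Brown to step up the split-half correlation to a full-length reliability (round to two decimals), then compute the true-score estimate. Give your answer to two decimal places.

Spearman-Brown: ρ = 2r/(1 + r) = 2(0.62)/(1 + 0.62) = 1.240/1.62 = 0.7654 → 0.77
T̂ = ρX + (1 − ρ)μ
  = 0.77 × 450.69 + 0.23 × 514.18
  = 347.0313 + 118.2614
  = 465.293
  ≈ 465.29

465.29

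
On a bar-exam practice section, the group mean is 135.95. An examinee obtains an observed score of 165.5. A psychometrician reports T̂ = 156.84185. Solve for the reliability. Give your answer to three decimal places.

0.707

T̂ = ρX + (1 − ρ)μ  ⇒  T̂ − μ = ρ(X − μ)
ρ = (T̂ − μ)/(X − μ) = (156.84185 − 135.95) / (165.5 − 135.95) = 20.89185 / 29.55 = 0.70700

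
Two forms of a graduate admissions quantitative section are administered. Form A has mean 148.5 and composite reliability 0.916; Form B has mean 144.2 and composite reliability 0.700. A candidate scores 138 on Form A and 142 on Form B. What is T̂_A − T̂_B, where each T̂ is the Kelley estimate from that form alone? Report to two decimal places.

T̂_A = 0.916(138) + 0.084(148.5) = 138.8820
T̂_B = 0.700(142) + 0.300(144.2) = 142.6600
T̂_A − T̂_B = -3.7780

-3.78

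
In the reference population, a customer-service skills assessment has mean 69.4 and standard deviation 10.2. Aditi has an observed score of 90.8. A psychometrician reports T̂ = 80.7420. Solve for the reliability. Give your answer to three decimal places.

0.530

T̂ = ρX + (1 − ρ)μ  ⇒  T̂ − μ = ρ(X − μ)
ρ = (T̂ − μ)/(X − μ) = (80.7420 − 69.4) / (90.8 − 69.4) = 11.3420 / 21.4 = 0.53000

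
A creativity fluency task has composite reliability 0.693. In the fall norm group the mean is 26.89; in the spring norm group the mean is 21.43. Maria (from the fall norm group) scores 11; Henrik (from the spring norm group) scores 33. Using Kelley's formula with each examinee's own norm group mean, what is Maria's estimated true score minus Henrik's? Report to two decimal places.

T̂_Maria = 0.693(11) + 0.307(26.89) = 15.8782
T̂_Henrik = 0.693(33) + 0.307(21.43) = 29.4480
Difference = 15.8782 − 29.4480 = -13.5698

-13.57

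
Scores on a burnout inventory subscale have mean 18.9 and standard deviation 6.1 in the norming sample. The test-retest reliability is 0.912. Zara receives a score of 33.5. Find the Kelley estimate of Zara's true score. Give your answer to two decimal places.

Weight the observed score by reliability and the mean by (1 − reliability): T̂ = 0.912·33.5 + 0.088·18.9 = 30.5520 + 1.6632 = 32.215.

32.22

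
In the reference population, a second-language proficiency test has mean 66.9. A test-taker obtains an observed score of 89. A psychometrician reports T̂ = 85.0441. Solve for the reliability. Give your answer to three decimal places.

0.821

T̂ = ρX + (1 − ρ)μ  ⇒  T̂ − μ = ρ(X − μ)
ρ = (T̂ − μ)/(X − μ) = (85.0441 − 66.9) / (89 − 66.9) = 18.1441 / 22.1 = 0.82100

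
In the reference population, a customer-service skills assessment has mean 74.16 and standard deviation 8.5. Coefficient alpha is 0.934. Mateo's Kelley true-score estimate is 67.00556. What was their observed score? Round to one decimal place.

T̂ = ρX + (1 − ρ)μ  ⇒  X = (T̂ − (1 − ρ)μ) / ρ
X = (67.00556 − 0.066 × 74.16) / 0.934 = (67.00556 − 4.89456) / 0.934 = 62.11100 / 0.934 = 66.500

66.5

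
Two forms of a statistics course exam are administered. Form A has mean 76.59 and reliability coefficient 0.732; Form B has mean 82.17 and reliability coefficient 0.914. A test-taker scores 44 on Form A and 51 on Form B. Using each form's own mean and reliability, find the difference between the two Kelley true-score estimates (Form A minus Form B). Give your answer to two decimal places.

-0.95

T̂_A = 0.732(44) + 0.268(76.59) = 52.7341
T̂_B = 0.914(51) + 0.086(82.17) = 53.6806
T̂_A − T̂_B = -0.9465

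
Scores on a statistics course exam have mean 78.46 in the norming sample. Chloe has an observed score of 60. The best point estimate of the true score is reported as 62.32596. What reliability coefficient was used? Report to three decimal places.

T̂ = ρX + (1 − ρ)μ  ⇒  T̂ − μ = ρ(X − μ)
ρ = (T̂ − μ)/(X − μ) = (62.32596 − 78.46) / (60 − 78.46) = -16.13404 / -18.46 = 0.87400

0.874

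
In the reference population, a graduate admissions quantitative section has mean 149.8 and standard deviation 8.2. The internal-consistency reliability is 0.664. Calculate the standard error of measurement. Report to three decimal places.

4.753

SEM = SD · √(1 − ρ) = 8.2 × √0.336 = 8.2 × 0.5797 = 4.7532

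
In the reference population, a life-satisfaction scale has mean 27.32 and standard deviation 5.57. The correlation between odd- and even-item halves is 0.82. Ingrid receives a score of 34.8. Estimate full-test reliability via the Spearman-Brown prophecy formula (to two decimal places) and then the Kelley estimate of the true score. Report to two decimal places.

34.05

Spearman-Brown: ρ = 2r/(1 + r) = 2(0.82)/(1 + 0.82) = 1.640/1.82 = 0.9011 → 0.90
T̂ = 0.90(34.8) + 0.10(27.32) = 31.320 + 2.7320 = 34.052 → 34.05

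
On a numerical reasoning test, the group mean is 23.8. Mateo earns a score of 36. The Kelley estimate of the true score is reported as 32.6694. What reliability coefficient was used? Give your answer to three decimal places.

0.727

T̂ = ρX + (1 − ρ)μ  ⇒  T̂ − μ = ρ(X − μ)
ρ = (T̂ − μ)/(X − μ) = (32.6694 − 23.8) / (36 − 23.8) = 8.8694 / 12.2 = 0.72700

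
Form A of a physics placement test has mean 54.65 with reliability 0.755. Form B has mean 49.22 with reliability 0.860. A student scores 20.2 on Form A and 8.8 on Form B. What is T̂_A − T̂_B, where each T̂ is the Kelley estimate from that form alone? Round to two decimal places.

T̂_A = 0.755(20.2) + 0.245(54.65) = 28.6402
T̂_B = 0.860(8.8) + 0.140(49.22) = 14.4588
T̂_A − T̂_B = 14.1814

14.18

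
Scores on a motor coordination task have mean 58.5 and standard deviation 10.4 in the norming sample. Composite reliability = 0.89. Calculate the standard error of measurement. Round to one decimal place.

SEM = SD · √(1 − ρ) = 10.4 × √0.11 = 10.4 × 0.3317 = 3.449

3.4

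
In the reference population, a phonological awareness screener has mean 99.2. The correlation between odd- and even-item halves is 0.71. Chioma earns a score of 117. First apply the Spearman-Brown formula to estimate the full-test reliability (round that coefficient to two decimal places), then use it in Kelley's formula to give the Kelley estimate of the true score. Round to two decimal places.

113.97

Spearman-Brown: ρ = 2r/(1 + r) = 2(0.71)/(1 + 0.71) = 1.420/1.71 = 0.8304 → 0.83
T̂ = ρX + (1 − ρ)μ
  = 0.83 × 117 + 0.17 × 99.2
  = 97.11 + 16.864
  = 113.974
  ≈ 113.97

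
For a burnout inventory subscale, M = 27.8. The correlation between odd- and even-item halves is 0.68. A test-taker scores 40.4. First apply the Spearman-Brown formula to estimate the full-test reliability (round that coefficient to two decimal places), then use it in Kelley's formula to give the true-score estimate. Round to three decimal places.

38.006

Spearman-Brown: ρ = 2r/(1 + r) = 2(0.68)/(1 + 0.68) = 1.360/1.68 = 0.8095 → 0.81
T̂ = 0.81(40.4) + 0.19(27.8) = 32.724 + 5.282 = 38.0060 → 38.006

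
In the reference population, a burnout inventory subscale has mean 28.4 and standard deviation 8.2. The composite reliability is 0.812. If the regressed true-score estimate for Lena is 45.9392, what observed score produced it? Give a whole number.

50

T̂ = ρX + (1 − ρ)μ  ⇒  X = (T̂ − (1 − ρ)μ) / ρ
X = (45.9392 − 0.188 × 28.4) / 0.812 = (45.9392 − 5.3392) / 0.812 = 40.6000 / 0.812 = 50.00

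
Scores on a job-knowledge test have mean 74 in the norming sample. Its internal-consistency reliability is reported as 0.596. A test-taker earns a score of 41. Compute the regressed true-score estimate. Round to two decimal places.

Kelley's formula gives T̂ = 0.596·41 + 0.404·74 = 24.436 + 29.896 = 54.332.

54.33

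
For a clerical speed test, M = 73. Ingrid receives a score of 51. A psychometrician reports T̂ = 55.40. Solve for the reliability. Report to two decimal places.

0.80

T̂ = ρX + (1 − ρ)μ  ⇒  T̂ − μ = ρ(X − μ)
ρ = (T̂ − μ)/(X − μ) = (55.40 − 73) / (51 − 73) = -17.60 / -22.0 = 0.8000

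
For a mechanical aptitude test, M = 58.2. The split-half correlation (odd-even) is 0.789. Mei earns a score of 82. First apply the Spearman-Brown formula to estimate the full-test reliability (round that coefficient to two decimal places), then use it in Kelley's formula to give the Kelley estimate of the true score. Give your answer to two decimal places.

Spearman-Brown: ρ = 2r/(1 + r) = 2(0.789)/(1 + 0.789) = 1.5780/1.789 = 0.8821 → 0.88
T̂ = ρX + (1 − ρ)μ
  = 0.88 × 82 + 0.12 × 58.2
  = 72.16 + 6.984
  = 79.144
  ≈ 79.14

79.14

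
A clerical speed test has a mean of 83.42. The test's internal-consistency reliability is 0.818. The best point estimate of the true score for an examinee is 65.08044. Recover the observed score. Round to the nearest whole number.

T̂ = ρX + (1 − ρ)μ  ⇒  X = (T̂ − (1 − ρ)μ) / ρ
X = (65.08044 − 0.182 × 83.42) / 0.818 = (65.08044 − 15.18244) / 0.818 = 49.89800 / 0.818 = 61.00

61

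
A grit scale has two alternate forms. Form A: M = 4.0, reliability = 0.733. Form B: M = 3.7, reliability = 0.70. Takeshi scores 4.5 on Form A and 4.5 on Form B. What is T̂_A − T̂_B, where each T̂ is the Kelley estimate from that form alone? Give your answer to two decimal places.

T̂_A = 0.733(4.5) + 0.267(4.0) = 4.3665
T̂_B = 0.70(4.5) + 0.30(3.7) = 4.2600
T̂_A − T̂_B = 0.1065

0.11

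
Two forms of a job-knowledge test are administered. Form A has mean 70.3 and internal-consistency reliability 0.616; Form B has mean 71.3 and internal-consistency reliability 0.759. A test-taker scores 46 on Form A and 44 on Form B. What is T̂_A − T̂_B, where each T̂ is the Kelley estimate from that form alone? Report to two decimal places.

T̂_A = 0.616(46) + 0.384(70.3) = 55.3312
T̂_B = 0.759(44) + 0.241(71.3) = 50.5793
T̂_A − T̂_B = 4.7519

4.75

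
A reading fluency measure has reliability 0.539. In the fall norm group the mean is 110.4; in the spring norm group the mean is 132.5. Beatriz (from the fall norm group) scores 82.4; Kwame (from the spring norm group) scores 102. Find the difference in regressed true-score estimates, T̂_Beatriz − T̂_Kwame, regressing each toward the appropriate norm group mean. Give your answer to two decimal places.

-20.75

T̂_Beatriz = 0.539(82.4) + 0.461(110.4) = 95.3080
T̂_Kwame = 0.539(102) + 0.461(132.5) = 116.0605
Difference = 95.3080 − 116.0605 = -20.7525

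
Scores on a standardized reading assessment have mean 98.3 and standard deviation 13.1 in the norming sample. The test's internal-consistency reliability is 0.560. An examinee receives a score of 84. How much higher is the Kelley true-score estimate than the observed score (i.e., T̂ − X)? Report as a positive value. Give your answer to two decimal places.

6.29

Kelley's formula gives T̂ = 0.560·84 + 0.440·98.3 = 47.040 + 43.2520 = 90.2920.
T̂ − X = 90.292 − 84 = 6.292 → 6.29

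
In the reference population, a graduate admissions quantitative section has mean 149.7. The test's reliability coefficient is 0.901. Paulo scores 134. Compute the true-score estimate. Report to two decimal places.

T̂ = 0.901(134) + 0.099(149.7) = 120.734 + 14.8203 = 135.554 → 135.55

135.55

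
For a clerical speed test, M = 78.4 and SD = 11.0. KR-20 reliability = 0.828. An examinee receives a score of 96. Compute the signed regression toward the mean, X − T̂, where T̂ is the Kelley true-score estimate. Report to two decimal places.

3.03

Regress the observed score toward the mean by the unreliability: T̂ = 0.828·96 + 0.172·78.4 = 79.488 + 13.4848 = 92.9728.
X − T̂ = 96 − 92.973 = 3.027 → 3.03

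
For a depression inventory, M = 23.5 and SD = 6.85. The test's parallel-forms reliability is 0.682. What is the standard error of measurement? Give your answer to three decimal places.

3.863

SEM = SD · √(1 − ρ) = 6.85 × √0.318 = 6.85 × 0.5639 = 3.8628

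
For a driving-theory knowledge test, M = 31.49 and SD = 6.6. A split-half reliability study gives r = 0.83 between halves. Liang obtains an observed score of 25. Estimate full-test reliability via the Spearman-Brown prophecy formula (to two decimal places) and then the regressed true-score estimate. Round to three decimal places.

Spearman-Brown: ρ = 2r/(1 + r) = 2(0.83)/(1 + 0.83) = 1.660/1.83 = 0.9071 → 0.91
Kelley's formula gives T̂ = 0.91·25 + 0.09·31.49 = 22.75 + 2.8341 = 25.5841.

25.584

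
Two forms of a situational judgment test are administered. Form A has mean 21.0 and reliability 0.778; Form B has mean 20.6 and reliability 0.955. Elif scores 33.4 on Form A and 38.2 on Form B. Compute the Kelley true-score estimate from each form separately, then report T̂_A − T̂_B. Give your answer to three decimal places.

-6.761

T̂_A = 0.778(33.4) + 0.222(21.0) = 30.64720
T̂_B = 0.955(38.2) + 0.045(20.6) = 37.40800
T̂_A − T̂_B = -6.76080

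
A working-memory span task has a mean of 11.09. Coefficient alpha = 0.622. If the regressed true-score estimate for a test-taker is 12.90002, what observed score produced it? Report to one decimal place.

14.0

T̂ = ρX + (1 − ρ)μ  ⇒  X = (T̂ − (1 − ρ)μ) / ρ
X = (12.90002 − 0.378 × 11.09) / 0.622 = (12.90002 − 4.19202) / 0.622 = 8.70800 / 0.622 = 14.000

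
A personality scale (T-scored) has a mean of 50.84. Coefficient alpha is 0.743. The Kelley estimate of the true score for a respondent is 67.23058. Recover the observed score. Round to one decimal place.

T̂ = ρX + (1 − ρ)μ  ⇒  X = (T̂ − (1 − ρ)μ) / ρ
X = (67.23058 − 0.257 × 50.84) / 0.743 = (67.23058 − 13.06588) / 0.743 = 54.16470 / 0.743 = 72.900

72.9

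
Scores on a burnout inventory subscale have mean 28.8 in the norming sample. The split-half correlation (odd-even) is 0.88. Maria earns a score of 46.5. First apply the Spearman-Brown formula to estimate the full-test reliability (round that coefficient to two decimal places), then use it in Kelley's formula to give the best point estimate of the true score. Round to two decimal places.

Spearman-Brown: ρ = 2r/(1 + r) = 2(0.88)/(1 + 0.88) = 1.760/1.88 = 0.9362 → 0.94
T̂ = 0.94(46.5) + 0.06(28.8) = 43.710 + 1.728 = 45.438 → 45.44

45.44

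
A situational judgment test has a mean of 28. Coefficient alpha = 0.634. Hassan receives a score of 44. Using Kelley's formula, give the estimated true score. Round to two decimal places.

Kelley's formula gives T̂ = 0.634·44 + 0.366·28 = 27.896 + 10.248 = 38.144.

38.14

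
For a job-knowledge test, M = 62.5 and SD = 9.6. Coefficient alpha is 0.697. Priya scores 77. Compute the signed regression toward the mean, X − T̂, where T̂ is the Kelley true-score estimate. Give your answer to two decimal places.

4.39

T̂ = ρX + (1 − ρ)μ
  = 0.697 × 77 + 0.303 × 62.5
  = 53.669 + 18.9375
  = 72.6065
  ≈ 72.606
X − T̂ = 77 − 72.606 = 4.394 → 4.39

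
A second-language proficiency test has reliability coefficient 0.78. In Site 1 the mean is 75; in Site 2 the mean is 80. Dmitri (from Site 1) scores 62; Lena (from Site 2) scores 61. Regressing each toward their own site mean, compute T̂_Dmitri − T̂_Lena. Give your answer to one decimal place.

T̂_Dmitri = 0.78(62) + 0.22(75) = 64.860
T̂_Lena = 0.78(61) + 0.22(80) = 65.180
Difference = 64.860 − 65.180 = -0.320

-0.3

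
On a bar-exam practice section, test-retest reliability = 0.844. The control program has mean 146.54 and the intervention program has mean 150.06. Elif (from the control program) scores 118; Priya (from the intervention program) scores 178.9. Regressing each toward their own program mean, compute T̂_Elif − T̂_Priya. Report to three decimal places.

-51.949

T̂_Elif = 0.844(118) + 0.156(146.54) = 122.45224
T̂_Priya = 0.844(178.9) + 0.156(150.06) = 174.40096
Difference = 122.45224 − 174.40096 = -51.94872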